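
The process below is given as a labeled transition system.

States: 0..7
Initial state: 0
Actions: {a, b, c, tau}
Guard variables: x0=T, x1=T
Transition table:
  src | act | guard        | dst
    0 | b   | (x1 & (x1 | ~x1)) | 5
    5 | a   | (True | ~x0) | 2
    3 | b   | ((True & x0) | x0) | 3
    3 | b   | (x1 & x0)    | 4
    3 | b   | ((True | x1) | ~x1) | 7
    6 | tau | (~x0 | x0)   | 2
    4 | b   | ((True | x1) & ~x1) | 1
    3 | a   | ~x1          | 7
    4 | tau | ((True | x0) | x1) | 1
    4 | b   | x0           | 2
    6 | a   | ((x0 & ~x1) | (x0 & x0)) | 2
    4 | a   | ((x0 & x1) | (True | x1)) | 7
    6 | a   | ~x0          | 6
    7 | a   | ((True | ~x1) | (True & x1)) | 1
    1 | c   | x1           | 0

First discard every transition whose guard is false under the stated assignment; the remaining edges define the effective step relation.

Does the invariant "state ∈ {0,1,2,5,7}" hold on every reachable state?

Answer: INVARIANT HOLDS

Trace:
Allowed set {0,1,2,5,7}
Reachable = {0,2,5}
  0: ok
  2: ok
  5: ok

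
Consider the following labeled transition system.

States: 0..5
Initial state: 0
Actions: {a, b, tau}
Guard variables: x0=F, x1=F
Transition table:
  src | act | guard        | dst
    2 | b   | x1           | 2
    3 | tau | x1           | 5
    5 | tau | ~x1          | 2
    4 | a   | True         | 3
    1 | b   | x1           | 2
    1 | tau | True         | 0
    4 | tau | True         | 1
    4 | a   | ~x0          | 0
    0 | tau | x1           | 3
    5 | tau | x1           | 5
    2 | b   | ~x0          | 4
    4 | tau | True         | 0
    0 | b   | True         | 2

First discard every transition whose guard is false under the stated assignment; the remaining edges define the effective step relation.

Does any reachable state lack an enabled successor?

Answer: DEADLOCK at state 3

Analysis:
Reach set: {0,1,2,3,4}
  0: b→2  [1 exit(s)]
  1: tau→0  [1 exit(s)]
  2: b→4  [1 exit(s)]
  3: ∅  [deadlock]
  4: a→0  a→3  tau→0  tau→1  [4 exit(s)]
witness 3: b·b·a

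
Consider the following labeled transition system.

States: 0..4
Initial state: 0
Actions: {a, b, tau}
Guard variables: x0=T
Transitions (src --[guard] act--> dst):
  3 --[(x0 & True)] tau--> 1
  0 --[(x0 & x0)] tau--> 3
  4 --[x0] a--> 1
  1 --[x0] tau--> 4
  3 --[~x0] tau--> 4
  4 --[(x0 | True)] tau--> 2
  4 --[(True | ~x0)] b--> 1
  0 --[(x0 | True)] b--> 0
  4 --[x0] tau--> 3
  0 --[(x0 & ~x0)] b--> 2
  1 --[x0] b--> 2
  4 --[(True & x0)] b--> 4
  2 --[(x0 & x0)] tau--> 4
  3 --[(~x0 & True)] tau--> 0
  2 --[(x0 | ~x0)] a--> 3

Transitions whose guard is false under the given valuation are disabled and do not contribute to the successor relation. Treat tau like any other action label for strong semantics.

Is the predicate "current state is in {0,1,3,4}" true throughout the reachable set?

Allowed set {0,1,3,4}
Reach set: {0,1,2,3,4}
  0: ✓
  1: ✓
  2: outside
  3: ✓
  4: ✓
reach 2 via tau·tau·b — violates

Answer: INVARIANT VIOLATED at state 2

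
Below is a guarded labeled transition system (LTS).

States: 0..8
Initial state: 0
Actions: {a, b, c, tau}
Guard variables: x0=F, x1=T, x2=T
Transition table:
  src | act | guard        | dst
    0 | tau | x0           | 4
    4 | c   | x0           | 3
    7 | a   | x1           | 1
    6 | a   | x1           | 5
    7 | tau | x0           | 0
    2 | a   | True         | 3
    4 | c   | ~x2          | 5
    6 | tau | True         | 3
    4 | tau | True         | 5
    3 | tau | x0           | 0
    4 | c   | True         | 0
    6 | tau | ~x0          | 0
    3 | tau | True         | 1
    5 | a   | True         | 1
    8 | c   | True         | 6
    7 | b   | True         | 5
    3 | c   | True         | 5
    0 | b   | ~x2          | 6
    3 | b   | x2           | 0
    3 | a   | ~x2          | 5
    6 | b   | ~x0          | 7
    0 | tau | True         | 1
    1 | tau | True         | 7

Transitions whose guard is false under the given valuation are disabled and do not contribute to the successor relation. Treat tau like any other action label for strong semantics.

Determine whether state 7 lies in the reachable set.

Answer: REACHABLE

Analysis:
After dropping false guards: 16 live edges.
L0 = {0}
L1 = {1}  cumulative {0,1}
L2 = {7}  cumulative {0,1,7}
L3 = {5}  cumulative {0,1,5,7}
Reach set: {0,1,5,7}
trace reaching 7: tau·tau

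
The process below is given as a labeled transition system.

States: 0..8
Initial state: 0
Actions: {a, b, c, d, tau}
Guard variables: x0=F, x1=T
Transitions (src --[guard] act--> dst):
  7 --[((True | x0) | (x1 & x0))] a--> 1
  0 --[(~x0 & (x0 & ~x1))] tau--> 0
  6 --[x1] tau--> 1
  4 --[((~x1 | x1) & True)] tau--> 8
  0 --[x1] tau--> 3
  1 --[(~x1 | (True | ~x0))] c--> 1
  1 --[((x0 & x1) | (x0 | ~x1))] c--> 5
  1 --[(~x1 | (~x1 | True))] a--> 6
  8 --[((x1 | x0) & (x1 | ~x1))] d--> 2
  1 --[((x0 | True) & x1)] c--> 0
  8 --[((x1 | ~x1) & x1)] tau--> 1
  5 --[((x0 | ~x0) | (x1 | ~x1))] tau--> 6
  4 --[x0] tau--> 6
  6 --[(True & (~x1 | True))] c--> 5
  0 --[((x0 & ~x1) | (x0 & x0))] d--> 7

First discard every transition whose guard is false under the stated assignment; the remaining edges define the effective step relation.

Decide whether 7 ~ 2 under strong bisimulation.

Refine partition for ~:
  P[0] = {{0,1,2,3,4,5,6,7,8}}
  P[1] = {{0,4,5},{1},{2,3},{6},{7},{8}}
  P[2] = {{0},{1},{2,3},{4},{5},{6},{7},{8}}
8 equivalence class(es) (converged in 3)
7∈{7}, 2∈{2,3}

Answer: NOT BISIMILAR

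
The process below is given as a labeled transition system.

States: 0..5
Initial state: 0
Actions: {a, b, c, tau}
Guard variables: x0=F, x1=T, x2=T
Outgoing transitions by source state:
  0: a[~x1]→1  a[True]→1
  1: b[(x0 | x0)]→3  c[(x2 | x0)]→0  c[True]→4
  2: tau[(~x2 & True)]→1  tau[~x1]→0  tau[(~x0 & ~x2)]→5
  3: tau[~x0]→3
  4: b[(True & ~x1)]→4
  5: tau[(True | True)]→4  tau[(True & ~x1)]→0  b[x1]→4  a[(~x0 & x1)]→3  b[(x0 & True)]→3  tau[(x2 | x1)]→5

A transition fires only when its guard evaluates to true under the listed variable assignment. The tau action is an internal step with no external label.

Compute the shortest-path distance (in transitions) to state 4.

Answer: 2

Analysis:
Breadth-first toward 4:
  depth 0: {0}
  depth 1: {1}
  depth 2: {4}
depth(4)=2, e.g. a·c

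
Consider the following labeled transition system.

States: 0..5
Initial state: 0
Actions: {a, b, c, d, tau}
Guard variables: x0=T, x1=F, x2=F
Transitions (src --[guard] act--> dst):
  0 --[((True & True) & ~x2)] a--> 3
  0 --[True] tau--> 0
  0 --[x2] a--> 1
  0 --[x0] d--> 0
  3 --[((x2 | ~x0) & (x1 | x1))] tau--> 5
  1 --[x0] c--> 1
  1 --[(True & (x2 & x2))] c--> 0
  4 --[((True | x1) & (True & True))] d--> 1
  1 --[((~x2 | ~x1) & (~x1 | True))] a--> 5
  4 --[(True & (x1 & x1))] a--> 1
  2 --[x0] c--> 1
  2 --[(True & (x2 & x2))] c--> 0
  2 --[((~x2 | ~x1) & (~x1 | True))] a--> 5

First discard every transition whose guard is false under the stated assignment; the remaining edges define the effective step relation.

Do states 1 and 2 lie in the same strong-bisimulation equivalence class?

Answer: BISIMILAR

Trace:
Bisimulation quotient by refinement:
  P[0] = {{0,1,2,3,4,5}}
  P[1] = {{0},{1,2},{3,5},{4}}
stable after 2 split(s): 4 block(s)
1∈{1,2}, 2∈{1,2}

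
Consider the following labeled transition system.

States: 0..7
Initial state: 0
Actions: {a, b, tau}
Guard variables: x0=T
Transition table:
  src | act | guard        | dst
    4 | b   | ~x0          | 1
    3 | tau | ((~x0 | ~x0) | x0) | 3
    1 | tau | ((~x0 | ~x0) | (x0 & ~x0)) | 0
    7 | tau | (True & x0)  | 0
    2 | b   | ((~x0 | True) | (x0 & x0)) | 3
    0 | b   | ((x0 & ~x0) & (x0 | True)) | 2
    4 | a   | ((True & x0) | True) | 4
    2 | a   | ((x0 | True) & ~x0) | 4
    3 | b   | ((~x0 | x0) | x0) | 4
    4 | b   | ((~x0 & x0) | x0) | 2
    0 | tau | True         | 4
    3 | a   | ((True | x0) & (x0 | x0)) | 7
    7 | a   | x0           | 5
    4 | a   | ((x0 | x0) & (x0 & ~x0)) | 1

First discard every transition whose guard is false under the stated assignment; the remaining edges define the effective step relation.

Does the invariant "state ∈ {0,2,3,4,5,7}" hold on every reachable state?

Allowed set {0,2,3,4,5,7}
Reachable = {0,2,3,4,5,7}
  0: safe
  2: safe
  3: safe
  4: safe
  5: safe
  7: safe

Answer: INVARIANT HOLDS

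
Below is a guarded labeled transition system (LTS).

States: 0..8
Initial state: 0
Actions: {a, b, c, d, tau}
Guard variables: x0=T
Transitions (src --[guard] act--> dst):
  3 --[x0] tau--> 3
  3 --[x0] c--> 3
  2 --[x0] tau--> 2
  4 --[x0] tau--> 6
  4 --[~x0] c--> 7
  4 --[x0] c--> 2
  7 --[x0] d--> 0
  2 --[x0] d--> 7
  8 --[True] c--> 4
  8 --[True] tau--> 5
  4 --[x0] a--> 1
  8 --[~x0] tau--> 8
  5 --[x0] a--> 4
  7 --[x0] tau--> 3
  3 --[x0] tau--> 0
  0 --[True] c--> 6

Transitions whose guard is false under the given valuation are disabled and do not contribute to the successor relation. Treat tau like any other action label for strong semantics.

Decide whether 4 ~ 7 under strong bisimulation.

Answer: NOT BISIMILAR

Working:
Refine partition for ~:
  round 0: {{0,1,2,3,4,5,6,7,8}}
  round 1: {{0},{1,6},{2,7},{3,8},{4},{5}}
  round 2: {{0},{1,6},{2},{3},{4},{5},{7},{8}}
Fixed point at round 3; 8 class(es).
class of 4: {4}; class of 7: {7}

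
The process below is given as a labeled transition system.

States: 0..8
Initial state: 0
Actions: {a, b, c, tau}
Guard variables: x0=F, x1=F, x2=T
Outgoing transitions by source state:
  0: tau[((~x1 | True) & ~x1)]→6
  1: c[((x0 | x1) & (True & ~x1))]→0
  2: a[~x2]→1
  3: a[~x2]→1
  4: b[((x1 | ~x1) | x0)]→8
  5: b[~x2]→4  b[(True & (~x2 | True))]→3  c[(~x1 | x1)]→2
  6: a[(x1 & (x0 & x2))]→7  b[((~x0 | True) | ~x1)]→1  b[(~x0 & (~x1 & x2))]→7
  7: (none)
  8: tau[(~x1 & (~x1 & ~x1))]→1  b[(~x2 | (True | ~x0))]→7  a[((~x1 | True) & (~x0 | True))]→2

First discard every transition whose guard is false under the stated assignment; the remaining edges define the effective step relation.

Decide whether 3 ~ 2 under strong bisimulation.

Refine partition for ~:
  P[0] = {{0,1,2,3,4,5,6,7,8}}
  P[1] = {{0},{1,2,3,7},{4,6},{5},{8}}
  P[2] = {{0},{1,2,3,7},{4},{5},{6},{8}}
6 equivalence class(es) (converged in 3)
[3]={1,2,3,7}  [2]={1,2,3,7}

Answer: BISIMILAR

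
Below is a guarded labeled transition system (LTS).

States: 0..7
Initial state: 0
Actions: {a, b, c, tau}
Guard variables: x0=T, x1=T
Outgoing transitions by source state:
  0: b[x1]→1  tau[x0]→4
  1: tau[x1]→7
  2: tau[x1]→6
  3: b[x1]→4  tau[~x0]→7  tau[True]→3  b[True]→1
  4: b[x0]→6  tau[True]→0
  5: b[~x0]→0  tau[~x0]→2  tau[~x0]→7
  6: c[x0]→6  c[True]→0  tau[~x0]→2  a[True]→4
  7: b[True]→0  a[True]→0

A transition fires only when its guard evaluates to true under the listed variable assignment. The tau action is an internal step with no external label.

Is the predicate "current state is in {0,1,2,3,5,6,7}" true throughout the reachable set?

Answer: INVARIANT VIOLATED at state 4

Trace:
Safe = {0,1,2,3,5,6,7}
Reach set: {0,1,4,6,7}
  0: ✓
  1: ✓
  4: outside
  6: ✓
  7: ✓
reach 4 via tau — violates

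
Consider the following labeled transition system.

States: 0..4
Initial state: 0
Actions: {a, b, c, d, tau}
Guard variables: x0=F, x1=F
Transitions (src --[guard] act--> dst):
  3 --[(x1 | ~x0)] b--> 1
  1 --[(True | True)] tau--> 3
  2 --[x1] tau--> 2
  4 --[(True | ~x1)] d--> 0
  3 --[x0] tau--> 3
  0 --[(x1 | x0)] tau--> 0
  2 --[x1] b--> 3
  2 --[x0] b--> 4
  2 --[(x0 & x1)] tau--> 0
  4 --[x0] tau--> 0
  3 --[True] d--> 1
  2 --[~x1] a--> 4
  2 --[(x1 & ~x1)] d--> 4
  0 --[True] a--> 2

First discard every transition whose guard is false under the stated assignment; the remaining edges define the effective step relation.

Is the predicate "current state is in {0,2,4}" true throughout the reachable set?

Inv-set: {0,2,4}
R = {0,2,4}
  0: ok
  2: ok
  4: ok

Answer: INVARIANT HOLDS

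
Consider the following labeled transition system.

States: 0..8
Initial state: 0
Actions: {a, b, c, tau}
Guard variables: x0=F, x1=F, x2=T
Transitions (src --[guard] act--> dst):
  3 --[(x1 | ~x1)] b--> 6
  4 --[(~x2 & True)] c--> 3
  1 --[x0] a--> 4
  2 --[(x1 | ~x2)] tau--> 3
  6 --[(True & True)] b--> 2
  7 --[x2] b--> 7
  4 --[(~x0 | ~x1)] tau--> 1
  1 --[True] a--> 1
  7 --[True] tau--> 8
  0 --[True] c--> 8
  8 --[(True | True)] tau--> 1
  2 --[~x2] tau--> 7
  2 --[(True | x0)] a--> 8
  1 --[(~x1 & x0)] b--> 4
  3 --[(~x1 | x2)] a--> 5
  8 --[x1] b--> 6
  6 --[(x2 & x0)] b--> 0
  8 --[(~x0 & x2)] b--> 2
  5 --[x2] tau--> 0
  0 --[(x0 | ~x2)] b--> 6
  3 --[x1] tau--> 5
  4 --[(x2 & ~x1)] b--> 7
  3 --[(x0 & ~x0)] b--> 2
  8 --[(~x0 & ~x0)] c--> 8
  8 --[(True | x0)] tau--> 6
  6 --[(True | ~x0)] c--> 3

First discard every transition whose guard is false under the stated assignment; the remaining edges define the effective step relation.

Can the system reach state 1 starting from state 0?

Answer: REACHABLE

Working:
After dropping false guards: 16 live edges.
depth 0: {0}
depth 1: {8}  total {0,8}
depth 2: {1,2,6}  total {0,1,2,6,8}
depth 3: {3}  total {0,1,2,3,6,8}
depth 4: {5}  total {0,1,2,3,5,6,8}
Reachable = {0,1,2,3,5,6,8}
witness 1: c·tau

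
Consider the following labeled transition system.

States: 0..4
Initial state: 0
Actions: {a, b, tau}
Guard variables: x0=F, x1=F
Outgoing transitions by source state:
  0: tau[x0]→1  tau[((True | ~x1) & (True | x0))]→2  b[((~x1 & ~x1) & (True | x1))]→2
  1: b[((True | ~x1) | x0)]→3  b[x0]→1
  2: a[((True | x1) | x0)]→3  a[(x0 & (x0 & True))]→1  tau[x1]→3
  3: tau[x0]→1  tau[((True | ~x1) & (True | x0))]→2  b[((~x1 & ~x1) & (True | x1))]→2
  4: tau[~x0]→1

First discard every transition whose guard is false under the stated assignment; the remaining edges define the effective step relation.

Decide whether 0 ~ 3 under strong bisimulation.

Compute ~ classes (split until stable):
  P[0] = {{0,1,2,3,4}}
  P[1] = {{0,3},{1},{2},{4}}
stable after 2 split(s): 4 block(s)
class of 0: {0,3}; class of 3: {0,3}

Answer: BISIMILAR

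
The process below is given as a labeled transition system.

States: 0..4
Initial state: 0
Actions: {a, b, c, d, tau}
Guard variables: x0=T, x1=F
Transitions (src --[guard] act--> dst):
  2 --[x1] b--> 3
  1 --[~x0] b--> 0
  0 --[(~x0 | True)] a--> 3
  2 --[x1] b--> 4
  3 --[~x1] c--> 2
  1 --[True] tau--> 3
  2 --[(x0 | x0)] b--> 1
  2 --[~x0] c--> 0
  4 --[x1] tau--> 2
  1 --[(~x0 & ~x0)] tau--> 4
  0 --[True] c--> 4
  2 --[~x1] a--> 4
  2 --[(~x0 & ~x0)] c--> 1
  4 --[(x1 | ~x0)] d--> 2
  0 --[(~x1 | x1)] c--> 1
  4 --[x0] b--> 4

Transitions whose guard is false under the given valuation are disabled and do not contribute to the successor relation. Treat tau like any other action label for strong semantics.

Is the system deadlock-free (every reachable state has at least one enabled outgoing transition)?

Answer: DEADLOCK-FREE

Trace:
Reachable = {0,1,2,3,4}
  0: a→3  c→1  c→4  [3 exit(s)]
  1: tau→3  [1 exit(s)]
  2: a→4  b→1  [2 exit(s)]
  3: c→2  [1 exit(s)]
  4: b→4  [1 exit(s)]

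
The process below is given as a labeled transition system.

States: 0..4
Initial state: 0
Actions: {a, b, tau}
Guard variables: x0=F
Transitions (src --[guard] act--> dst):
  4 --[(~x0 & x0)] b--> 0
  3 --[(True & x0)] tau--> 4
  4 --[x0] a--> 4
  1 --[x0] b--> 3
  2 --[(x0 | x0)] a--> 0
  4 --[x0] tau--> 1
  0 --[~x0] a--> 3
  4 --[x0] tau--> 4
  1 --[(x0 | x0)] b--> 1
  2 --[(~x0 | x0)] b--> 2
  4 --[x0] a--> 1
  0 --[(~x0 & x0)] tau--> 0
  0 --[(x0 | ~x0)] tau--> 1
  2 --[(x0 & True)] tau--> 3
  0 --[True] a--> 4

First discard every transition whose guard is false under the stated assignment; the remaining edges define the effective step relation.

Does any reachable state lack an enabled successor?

Answer: DEADLOCK at state 1

Analysis:
Reachable = {0,1,3,4}
  0: a→3  a→4  tau→1  [3 exit(s)]
  1: ∅  [no exit]
  3: ∅  [no exit]
  4: ∅  [no exit]
Path to 1: tau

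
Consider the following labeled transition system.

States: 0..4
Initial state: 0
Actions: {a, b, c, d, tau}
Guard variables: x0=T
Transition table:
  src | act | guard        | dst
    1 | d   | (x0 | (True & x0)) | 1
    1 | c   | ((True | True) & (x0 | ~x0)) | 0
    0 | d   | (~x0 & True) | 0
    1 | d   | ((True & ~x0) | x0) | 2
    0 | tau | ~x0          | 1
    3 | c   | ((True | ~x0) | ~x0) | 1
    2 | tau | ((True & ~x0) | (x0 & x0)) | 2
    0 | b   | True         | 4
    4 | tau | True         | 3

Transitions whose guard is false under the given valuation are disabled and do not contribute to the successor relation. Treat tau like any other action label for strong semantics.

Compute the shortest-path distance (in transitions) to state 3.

Breadth-first toward 3:
  depth 0: {0}
  depth 1: {4}
  depth 2: {3}
first hit 3 at d=2 via b·tau

Answer: 2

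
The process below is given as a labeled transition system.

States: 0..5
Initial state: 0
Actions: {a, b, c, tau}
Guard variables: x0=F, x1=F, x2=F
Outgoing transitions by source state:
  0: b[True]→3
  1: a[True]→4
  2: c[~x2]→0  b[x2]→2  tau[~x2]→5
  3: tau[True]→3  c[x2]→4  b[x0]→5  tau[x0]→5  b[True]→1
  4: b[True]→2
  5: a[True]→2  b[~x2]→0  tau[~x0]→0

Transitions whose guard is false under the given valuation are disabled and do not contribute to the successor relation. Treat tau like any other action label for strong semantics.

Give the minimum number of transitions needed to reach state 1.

Answer: 2

Trace:
BFS to 1:
  Layer 0: {0}
  Layer 1: {3}
  Layer 2: {1}
1 enters at depth 2; path b·b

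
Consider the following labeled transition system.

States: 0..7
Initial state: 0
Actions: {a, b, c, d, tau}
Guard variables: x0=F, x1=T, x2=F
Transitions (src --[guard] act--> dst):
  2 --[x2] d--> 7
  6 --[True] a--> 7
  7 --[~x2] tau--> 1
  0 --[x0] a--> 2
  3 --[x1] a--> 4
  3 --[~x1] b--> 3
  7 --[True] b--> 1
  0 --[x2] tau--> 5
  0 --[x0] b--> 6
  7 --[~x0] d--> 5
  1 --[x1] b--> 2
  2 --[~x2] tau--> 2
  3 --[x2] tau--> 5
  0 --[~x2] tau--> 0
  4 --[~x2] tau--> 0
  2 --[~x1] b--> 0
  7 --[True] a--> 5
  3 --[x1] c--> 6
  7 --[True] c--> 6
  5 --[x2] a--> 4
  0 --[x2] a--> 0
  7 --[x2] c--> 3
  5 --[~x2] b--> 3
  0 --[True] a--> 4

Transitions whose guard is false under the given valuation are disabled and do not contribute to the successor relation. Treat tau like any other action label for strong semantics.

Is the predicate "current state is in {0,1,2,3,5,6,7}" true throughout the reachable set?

Answer: INVARIANT VIOLATED at state 4

Working:
Inv-set: {0,1,2,3,5,6,7}
Reachable = {0,4}
  0: ok
  4: VIOLATES
witness against invariant: a → 4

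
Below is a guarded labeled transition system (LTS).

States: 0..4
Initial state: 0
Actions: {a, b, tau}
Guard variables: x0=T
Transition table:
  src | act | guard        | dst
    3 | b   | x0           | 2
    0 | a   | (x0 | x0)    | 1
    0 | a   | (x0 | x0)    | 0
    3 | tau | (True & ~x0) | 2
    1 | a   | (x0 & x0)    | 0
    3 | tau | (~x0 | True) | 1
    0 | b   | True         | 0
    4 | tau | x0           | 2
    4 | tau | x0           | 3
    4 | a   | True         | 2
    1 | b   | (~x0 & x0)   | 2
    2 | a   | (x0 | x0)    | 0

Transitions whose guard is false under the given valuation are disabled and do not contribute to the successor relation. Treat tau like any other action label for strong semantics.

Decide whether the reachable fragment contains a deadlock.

R = {0,1}
  0: a→0  a→1  b→0  [3 out]
  1: a→0  [1 out]

Answer: DEADLOCK-FREE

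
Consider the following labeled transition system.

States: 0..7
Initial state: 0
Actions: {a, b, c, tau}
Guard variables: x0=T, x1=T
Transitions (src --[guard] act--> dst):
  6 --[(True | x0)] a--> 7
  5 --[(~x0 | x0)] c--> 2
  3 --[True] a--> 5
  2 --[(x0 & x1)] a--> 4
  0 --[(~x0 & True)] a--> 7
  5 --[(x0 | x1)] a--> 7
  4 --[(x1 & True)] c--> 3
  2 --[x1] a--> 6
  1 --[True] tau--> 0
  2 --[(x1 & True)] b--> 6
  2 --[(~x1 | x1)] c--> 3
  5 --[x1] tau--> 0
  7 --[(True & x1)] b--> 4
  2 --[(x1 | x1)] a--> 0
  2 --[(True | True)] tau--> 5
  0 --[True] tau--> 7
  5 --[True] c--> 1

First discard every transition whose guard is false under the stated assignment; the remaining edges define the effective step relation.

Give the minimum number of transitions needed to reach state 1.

Layered search for 1:
  Layer 0: {0}
  Layer 1: {7}
  Layer 2: {4}
  Layer 3: {3}
  Layer 4: {5}
  Layer 5: {1,2}
depth(1)=5, e.g. tau·b·c·a·c

Answer: 5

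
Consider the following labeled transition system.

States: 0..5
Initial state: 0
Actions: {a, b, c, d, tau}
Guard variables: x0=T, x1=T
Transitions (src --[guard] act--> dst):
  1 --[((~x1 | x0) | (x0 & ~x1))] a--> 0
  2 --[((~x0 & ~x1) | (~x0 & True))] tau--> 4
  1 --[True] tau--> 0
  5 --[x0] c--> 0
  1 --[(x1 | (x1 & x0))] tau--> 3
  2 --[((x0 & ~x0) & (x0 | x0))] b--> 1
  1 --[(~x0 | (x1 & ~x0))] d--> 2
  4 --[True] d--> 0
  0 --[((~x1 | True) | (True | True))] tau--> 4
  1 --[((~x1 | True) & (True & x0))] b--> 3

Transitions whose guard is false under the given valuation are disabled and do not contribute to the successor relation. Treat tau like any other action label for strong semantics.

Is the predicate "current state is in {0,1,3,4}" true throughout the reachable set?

Allowed set {0,1,3,4}
Reach set: {0,4}
  0: ok
  4: ok

Answer: INVARIANT HOLDS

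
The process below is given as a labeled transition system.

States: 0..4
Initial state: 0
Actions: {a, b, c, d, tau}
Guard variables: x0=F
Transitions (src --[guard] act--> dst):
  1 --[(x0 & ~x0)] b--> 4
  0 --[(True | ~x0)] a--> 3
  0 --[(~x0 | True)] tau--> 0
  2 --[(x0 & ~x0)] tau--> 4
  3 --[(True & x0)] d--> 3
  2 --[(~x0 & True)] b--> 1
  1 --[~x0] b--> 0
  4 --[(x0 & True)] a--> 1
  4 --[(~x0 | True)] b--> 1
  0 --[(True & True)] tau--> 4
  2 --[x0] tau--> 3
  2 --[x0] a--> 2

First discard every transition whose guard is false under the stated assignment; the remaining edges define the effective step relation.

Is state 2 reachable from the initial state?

After dropping false guards: 6 live edges.
depth 0: {0}
depth 1: {3,4}  now seen {0,3,4}
depth 2: {1}  now seen {0,1,3,4}
Reach set: {0,1,3,4}

Answer: UNREACHABLE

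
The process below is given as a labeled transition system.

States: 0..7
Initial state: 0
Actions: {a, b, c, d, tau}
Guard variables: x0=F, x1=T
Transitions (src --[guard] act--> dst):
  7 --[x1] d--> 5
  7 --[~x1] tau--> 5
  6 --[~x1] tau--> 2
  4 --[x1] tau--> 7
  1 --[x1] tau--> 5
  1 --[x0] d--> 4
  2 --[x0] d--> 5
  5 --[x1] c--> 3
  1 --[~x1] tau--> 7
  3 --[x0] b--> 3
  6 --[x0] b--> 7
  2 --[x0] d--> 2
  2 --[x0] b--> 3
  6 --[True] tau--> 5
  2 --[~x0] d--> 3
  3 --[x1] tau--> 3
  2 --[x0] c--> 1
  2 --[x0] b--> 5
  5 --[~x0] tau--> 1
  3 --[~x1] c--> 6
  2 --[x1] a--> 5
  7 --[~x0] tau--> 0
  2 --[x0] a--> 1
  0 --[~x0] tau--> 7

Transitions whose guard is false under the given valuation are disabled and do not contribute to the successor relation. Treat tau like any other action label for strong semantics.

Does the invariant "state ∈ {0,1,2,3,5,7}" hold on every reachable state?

Inv-set: {0,1,2,3,5,7}
Reach set: {0,1,3,5,7}
  0: safe
  1: safe
  3: safe
  5: safe
  7: safe

Answer: INVARIANT HOLDS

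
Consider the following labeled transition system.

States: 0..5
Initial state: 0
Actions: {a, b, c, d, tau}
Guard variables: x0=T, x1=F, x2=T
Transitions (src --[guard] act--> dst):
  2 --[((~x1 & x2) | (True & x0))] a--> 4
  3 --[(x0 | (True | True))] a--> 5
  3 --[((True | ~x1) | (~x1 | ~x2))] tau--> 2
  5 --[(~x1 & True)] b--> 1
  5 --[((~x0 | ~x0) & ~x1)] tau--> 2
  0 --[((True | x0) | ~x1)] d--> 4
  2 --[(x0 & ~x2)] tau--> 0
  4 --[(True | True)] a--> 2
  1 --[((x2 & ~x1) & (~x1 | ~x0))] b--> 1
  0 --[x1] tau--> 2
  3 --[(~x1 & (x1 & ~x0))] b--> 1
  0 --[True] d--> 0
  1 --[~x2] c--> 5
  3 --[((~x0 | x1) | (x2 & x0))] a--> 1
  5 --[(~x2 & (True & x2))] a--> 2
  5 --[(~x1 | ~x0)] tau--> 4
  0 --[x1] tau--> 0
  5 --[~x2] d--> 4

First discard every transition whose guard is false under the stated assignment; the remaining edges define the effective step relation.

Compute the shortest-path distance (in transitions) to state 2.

Answer: 2

Analysis:
BFS to 2:
  L0 = {0}
  L1 = {4}
  L2 = {2}
depth(2)=2, e.g. d·a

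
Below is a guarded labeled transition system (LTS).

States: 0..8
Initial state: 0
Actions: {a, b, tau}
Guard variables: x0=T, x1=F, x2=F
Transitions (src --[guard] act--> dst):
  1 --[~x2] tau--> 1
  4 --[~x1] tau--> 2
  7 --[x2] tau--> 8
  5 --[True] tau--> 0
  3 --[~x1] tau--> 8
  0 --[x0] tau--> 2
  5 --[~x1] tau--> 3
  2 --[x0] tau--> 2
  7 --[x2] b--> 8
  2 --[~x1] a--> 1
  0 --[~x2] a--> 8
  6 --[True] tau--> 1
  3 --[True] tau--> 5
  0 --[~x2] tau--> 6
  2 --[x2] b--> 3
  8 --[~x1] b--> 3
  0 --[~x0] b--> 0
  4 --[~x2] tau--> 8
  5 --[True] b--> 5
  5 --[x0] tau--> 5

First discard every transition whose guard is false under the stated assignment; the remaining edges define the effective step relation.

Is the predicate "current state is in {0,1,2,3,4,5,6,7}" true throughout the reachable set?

Inv-set: {0,1,2,3,4,5,6,7}
Reach set: {0,1,2,3,5,6,8}
  0: safe
  1: safe
  2: safe
  3: safe
  5: safe
  6: safe
  8: outside
reach 8 via a — violates

Answer: INVARIANT VIOLATED at state 8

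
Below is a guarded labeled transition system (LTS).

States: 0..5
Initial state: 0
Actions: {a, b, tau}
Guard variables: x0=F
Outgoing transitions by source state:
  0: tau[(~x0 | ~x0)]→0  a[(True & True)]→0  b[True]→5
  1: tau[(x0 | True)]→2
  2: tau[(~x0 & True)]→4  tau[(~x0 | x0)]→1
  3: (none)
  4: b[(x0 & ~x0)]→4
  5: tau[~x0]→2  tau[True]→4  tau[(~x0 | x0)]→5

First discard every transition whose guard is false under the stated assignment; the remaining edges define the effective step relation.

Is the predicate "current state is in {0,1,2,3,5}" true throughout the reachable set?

Allowed set {0,1,2,3,5}
R = {0,1,2,4,5}
  0: ✓
  1: ✓
  2: ✓
  4: ✗ unsafe
  5: ✓
reach 4 via b·tau — violates

Answer: INVARIANT VIOLATED at state 4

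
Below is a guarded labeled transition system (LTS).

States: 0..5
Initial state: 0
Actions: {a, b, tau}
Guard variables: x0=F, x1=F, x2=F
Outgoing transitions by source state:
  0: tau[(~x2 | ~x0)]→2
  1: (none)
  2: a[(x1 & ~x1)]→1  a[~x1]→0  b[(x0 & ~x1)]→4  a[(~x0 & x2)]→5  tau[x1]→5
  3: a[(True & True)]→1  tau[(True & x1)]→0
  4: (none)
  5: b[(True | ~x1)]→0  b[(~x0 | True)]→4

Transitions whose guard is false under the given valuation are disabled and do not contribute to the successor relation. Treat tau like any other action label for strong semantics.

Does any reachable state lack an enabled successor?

Answer: DEADLOCK-FREE

Analysis:
R = {0,2}
  0: tau→2  [1 out]
  2: a→0  [1 out]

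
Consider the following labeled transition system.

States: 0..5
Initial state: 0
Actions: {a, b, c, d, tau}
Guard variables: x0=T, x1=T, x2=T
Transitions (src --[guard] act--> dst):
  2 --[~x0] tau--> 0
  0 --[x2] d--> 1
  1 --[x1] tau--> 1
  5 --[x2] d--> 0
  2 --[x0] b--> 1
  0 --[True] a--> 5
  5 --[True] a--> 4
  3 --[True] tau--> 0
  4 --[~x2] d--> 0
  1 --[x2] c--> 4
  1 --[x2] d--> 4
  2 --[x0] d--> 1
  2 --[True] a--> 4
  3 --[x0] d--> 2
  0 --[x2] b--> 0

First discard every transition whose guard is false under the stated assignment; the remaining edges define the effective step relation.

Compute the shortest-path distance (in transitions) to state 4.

BFS to 4:
  depth 0: {0}
  depth 1: {1,5}
  depth 2: {4}
first hit 4 at d=2 via a·a

Answer: 2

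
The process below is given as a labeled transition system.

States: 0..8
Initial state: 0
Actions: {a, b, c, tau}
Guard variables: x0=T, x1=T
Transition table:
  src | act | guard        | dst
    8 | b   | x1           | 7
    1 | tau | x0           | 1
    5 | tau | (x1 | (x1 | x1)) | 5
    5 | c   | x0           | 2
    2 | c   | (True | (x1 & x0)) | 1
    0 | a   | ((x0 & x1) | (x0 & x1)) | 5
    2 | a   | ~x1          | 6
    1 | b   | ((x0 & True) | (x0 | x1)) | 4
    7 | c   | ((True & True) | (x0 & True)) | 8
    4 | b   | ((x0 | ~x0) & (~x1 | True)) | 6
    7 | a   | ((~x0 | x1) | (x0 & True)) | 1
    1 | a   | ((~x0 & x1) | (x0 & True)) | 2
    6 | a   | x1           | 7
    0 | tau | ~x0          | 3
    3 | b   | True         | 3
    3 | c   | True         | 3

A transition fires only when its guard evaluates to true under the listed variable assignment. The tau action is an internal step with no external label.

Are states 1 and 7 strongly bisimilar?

Compute ~ classes (split until stable):
  π0 = {{0,1,2,3,4,5,6,7,8}}
  π1 = {{0,6},{1},{2},{3},{4,8},{5},{7}}
  π2 = {{0},{1},{2},{3},{4},{5},{6},{7},{8}}
9 equivalence class(es) (converged in 3)
class of 1: {1}; class of 7: {7}

Answer: NOT BISIMILAR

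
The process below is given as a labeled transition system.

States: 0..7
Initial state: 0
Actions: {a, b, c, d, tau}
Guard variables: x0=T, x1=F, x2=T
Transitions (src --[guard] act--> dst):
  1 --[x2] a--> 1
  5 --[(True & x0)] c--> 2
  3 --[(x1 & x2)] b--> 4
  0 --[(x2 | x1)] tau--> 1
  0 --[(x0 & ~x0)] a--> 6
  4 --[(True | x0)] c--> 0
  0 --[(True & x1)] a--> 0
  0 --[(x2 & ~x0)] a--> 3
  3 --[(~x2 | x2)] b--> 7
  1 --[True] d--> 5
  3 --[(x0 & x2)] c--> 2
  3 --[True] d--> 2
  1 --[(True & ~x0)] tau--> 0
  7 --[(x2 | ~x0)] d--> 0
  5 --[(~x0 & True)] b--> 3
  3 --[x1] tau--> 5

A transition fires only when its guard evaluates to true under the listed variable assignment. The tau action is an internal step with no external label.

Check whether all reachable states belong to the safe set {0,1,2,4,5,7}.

Answer: INVARIANT HOLDS

Trace:
Inv-set: {0,1,2,4,5,7}
R = {0,1,2,5}
  0: ✓
  1: ✓
  2: ✓
  5: ✓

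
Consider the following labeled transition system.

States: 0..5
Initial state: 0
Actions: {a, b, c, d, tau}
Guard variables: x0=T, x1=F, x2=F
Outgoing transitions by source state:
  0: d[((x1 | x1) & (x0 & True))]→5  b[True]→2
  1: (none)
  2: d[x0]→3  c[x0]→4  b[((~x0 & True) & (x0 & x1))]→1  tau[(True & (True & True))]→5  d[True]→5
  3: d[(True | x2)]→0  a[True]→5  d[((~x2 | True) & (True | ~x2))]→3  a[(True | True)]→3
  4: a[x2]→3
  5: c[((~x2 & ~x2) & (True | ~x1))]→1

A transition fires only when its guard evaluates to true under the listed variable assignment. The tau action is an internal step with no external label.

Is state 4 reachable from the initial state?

Answer: REACHABLE

Working:
Guard filter leaves 10 enabled edge(s).
Layer 0: {0}
Layer 1: {2}  total {0,2}
Layer 2: {3,4,5}  total {0,2,3,4,5}
Layer 3: {1}  total {0,1,2,3,4,5}
Reachable = {0,1,2,3,4,5}
trace reaching 4: b·c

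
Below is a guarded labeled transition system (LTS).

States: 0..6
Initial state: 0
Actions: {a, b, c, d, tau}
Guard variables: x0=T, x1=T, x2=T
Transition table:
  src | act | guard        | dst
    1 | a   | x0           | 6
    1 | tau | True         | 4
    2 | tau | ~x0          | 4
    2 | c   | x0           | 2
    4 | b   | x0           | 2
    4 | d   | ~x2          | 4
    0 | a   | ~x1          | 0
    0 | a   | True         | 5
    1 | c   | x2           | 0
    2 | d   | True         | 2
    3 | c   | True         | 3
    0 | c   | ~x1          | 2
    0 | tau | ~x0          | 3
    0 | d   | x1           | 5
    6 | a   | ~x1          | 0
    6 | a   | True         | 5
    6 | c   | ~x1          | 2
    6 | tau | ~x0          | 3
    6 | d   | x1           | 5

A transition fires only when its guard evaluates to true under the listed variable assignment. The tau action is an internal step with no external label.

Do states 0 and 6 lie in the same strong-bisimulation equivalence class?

Refine partition for ~:
  π0 = {{0,1,2,3,4,5,6}}
  π1 = {{0,6},{1},{2},{3},{4},{5}}
6 equivalence class(es) (converged in 2)
[0]={0,6}  [6]={0,6}

Answer: BISIMILAR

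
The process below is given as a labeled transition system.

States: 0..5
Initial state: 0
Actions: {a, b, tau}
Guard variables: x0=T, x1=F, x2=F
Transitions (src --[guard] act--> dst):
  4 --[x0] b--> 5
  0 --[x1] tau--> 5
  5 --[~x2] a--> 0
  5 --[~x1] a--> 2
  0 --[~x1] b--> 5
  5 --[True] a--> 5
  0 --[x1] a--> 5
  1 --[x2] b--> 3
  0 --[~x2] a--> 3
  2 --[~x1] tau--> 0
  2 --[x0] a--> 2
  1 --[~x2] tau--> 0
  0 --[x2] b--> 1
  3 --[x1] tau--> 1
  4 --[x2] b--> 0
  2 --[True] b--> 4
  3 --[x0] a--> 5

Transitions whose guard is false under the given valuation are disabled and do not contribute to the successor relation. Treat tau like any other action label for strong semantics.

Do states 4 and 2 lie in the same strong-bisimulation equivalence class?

Compute ~ classes (split until stable):
  round 0: {{0,1,2,3,4,5}}
  round 1: {{0},{1},{2},{3,5},{4}}
  round 2: {{0},{1},{2},{3},{4},{5}}
Fixed point at round 3; 6 class(es).
[4]={4}  [2]={2}

Answer: NOT BISIMILAR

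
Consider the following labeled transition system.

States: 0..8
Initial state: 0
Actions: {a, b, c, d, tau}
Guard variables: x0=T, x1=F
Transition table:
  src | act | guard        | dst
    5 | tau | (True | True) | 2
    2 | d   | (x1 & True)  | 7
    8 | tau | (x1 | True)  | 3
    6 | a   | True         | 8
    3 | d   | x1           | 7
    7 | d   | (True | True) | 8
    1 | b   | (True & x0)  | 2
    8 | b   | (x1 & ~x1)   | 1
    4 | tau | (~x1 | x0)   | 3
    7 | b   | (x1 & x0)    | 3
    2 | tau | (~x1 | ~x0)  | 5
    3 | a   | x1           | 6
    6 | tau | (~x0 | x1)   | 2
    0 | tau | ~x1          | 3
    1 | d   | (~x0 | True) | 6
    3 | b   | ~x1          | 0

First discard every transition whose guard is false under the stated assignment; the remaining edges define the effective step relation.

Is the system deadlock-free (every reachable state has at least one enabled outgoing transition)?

Reachable = {0,3}
  0: tau→3  [deg 1]
  3: b→0  [deg 1]

Answer: DEADLOCK-FREE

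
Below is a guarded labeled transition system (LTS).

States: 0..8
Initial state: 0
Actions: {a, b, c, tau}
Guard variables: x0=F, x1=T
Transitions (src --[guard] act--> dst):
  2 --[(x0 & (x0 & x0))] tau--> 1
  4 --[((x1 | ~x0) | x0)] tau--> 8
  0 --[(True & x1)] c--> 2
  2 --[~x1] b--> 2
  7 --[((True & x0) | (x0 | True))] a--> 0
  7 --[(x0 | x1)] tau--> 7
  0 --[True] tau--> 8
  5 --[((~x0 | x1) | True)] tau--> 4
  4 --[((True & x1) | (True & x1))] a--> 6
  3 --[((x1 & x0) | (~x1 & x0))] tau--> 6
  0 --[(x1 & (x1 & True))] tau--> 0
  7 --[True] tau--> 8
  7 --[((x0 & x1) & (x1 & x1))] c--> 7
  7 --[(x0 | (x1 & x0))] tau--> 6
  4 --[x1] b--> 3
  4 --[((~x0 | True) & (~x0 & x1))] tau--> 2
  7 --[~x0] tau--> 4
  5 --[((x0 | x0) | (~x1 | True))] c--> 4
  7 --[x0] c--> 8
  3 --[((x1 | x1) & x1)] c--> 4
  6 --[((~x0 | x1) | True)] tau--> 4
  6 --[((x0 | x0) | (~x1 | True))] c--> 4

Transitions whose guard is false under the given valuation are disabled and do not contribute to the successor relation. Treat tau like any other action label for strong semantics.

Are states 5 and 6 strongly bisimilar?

Compute ~ classes (split until stable):
  round 0: {{0,1,2,3,4,5,6,7,8}}
  round 1: {{0,5,6},{1,2,8},{3},{4},{7}}
  round 2: {{0},{1,2,8},{3},{4},{5,6},{7}}
6 equivalence class(es) (converged in 3)
5∈{5,6}, 6∈{5,6}

Answer: BISIMILAR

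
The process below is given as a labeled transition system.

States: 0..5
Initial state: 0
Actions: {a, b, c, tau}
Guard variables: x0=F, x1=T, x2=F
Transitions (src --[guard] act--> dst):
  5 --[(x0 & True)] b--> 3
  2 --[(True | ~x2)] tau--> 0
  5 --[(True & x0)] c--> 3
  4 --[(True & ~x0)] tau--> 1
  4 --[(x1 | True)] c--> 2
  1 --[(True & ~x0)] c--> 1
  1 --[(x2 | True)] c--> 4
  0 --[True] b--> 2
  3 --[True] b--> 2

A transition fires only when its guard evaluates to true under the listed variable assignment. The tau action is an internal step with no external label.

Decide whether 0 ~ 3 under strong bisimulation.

Compute ~ classes (split until stable):
  P[0] = {{0,1,2,3,4,5}}
  P[1] = {{0,3},{1},{2},{4},{5}}
Fixed point at round 2; 5 class(es).
0∈{0,3}, 3∈{0,3}

Answer: BISIMILAR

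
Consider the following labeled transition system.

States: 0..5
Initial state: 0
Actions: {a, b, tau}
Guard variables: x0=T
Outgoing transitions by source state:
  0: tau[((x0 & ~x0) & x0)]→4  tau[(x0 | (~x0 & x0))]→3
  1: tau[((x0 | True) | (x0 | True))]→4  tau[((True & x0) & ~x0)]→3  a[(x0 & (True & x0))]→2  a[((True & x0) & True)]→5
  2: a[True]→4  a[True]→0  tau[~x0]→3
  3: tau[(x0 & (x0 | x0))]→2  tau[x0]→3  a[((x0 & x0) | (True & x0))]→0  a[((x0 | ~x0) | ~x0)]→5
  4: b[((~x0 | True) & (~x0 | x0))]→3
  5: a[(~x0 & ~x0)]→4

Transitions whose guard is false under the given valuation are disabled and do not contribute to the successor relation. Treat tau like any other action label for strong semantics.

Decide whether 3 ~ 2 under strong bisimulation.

Compute ~ classes (split until stable):
  π0 = {{0,1,2,3,4,5}}
  π1 = {{0},{1,3},{2},{4},{5}}
  π2 = {{0},{1},{2},{3},{4},{5}}
6 equivalence class(es) (converged in 3)
3∈{3}, 2∈{2}

Answer: NOT BISIMILAR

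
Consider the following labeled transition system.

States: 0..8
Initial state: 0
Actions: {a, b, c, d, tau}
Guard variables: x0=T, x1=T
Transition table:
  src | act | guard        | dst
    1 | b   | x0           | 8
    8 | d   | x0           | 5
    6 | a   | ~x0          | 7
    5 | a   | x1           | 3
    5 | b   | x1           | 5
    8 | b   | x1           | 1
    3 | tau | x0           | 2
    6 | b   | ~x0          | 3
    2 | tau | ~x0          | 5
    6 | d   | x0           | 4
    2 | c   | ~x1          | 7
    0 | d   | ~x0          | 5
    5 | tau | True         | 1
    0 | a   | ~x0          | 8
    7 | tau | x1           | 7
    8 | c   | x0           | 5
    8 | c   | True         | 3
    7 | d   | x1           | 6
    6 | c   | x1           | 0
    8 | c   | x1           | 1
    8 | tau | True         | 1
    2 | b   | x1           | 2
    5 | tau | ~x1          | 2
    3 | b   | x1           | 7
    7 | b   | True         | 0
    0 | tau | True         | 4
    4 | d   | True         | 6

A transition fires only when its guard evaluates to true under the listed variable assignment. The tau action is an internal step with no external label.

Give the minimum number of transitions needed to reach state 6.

Layered search for 6:
  L0 = {0}
  L1 = {4}
  L2 = {6}
6 enters at depth 2; path tau·d

Answer: 2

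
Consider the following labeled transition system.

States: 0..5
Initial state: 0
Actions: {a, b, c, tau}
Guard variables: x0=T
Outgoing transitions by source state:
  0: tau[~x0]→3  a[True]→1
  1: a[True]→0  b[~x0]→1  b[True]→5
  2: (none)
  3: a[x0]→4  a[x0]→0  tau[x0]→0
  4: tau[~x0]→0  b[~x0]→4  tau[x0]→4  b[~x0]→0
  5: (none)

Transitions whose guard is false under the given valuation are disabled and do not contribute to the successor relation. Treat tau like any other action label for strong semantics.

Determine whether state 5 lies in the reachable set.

Answer: REACHABLE

Trace:
7 transition(s) survive guard evaluation.
Layer 0: {0}
Layer 1: {1}  now seen {0,1}
Layer 2: {5}  now seen {0,1,5}
Reach set: {0,1,5}
Path to 5: a·b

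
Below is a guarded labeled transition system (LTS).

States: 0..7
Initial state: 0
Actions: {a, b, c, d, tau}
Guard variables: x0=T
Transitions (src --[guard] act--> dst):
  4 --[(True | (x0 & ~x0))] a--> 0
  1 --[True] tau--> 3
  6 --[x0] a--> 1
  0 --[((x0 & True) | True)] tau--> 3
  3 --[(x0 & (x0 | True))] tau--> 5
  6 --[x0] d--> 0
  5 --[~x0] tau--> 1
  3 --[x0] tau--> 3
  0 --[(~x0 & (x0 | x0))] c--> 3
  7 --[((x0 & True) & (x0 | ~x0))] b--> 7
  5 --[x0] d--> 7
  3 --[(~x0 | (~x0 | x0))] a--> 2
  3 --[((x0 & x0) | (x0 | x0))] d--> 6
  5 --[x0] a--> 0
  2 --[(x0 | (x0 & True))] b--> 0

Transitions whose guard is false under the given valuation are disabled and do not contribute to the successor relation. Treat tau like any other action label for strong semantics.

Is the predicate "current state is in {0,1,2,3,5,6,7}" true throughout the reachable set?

Safe = {0,1,2,3,5,6,7}
Reachable = {0,1,2,3,5,6,7}
  0: ✓
  1: ✓
  2: ✓
  3: ✓
  5: ✓
  6: ✓
  7: ✓

Answer: INVARIANT HOLDS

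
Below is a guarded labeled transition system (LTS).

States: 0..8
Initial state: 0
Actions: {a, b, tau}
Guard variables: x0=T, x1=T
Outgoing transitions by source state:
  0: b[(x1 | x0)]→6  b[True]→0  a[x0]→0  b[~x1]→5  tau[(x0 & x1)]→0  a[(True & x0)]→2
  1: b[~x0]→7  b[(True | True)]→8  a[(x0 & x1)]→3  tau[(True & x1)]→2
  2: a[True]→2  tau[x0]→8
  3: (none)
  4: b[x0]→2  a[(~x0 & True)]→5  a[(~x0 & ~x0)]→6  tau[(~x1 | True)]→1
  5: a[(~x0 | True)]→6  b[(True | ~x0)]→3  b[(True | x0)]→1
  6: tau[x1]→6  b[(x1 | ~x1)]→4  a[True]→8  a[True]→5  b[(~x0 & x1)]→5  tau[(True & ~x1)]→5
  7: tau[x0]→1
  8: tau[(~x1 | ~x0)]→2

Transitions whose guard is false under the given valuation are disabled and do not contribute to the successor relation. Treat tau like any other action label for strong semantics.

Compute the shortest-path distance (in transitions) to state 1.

Layered search for 1:
  Layer 0: {0}
  Layer 1: {2,6}
  Layer 2: {4,5,8}
  Layer 3: {1,3}
1 enters at depth 3; path b·a·b

Answer: 3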